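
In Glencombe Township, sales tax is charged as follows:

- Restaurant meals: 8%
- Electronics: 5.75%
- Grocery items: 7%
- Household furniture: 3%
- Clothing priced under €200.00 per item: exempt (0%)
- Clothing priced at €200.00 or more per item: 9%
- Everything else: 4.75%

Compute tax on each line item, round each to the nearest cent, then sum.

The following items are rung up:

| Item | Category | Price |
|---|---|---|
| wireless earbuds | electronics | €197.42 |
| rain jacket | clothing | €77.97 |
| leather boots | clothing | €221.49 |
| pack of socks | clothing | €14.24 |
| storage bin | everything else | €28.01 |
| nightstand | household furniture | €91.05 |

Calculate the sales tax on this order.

€35.34

Wireless earbuds €197.42: electronics → 5.75% → €11.35
Rain jacket €77.97: clothing, under €200.00 → 0% → €0.00
Leather boots €221.49: clothing, €200.00 or more → 9% → €19.93
Pack of socks €14.24: clothing, under €200.00 → 0% → €0.00
Storage bin €28.01: everything else → 4.75% → €1.33
Nightstand €91.05: household furniture → 3% → €2.73
Total tax = €11.35 + €19.93 + €1.33 + €2.73 = €35.34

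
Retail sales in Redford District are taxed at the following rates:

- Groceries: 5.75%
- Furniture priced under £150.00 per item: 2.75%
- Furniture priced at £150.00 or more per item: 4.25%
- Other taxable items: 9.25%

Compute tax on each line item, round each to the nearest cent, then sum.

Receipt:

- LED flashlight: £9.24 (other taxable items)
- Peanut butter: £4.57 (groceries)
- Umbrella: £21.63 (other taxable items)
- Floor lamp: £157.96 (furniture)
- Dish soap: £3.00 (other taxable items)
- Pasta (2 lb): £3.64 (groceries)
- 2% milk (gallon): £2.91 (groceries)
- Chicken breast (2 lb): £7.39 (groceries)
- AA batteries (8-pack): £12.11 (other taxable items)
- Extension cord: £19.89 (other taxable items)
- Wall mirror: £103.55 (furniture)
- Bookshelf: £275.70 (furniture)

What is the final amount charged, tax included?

£650.02

LED flashlight £9.24: other taxable items → 9.25% → £0.85
Peanut butter £4.57: groceries → 5.75% → £0.26
Umbrella £21.63: other taxable items → 9.25% → £2.00
Floor lamp £157.96: furniture, £150.00 or more → 4.25% → £6.71
Dish soap £3.00: other taxable items → 9.25% → £0.28
Pasta (2 lb) £3.64: groceries → 5.75% → £0.21
2% milk (gallon) £2.91: groceries → 5.75% → £0.17
Chicken breast (2 lb) £7.39: groceries → 5.75% → £0.42
AA batteries (8-pack) £12.11: other taxable items → 9.25% → £1.12
Extension cord £19.89: other taxable items → 9.25% → £1.84
Wall mirror £103.55: furniture, under £150.00 → 2.75% → £2.85
Bookshelf £275.70: furniture, £150.00 or more → 4.25% → £11.72
Subtotal = £621.59; tax = £28.43; total due = £650.02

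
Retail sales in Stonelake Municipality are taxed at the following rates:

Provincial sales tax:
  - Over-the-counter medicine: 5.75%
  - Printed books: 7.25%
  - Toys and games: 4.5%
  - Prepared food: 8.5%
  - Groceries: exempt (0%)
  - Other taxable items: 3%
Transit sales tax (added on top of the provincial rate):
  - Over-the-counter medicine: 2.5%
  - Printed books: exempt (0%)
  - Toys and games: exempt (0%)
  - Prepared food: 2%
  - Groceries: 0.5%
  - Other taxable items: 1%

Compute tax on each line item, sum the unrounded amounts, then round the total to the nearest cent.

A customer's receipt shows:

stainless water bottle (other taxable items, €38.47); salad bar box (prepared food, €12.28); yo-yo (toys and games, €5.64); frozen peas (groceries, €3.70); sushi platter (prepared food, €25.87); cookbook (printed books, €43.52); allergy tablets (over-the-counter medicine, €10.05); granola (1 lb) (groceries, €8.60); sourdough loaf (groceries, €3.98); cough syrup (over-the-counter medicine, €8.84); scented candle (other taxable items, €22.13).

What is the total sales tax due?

€11.48

Stainless water bottle €38.47: other taxable items → 3% + 1% transit = 4% → €1.5388
Salad bar box €12.28: prepared food → 8.5% + 2% transit = 10.5% → €1.2894
Yo-yo €5.64: toys and games → 4.5% + 0% transit = 4.5% → €0.2538
Frozen peas €3.70: groceries → 0% + 0.5% transit = 0.5% → €0.0185
Sushi platter €25.87: prepared food → 8.5% + 2% transit = 10.5% → €2.71635
Cookbook €43.52: printed books → 7.25% + 0% transit = 7.25% → €3.1552
Allergy tablets €10.05: over-the-counter medicine → 5.75% + 2.5% transit = 8.25% → €0.829125
Granola (1 lb) €8.60: groceries → 0% + 0.5% transit = 0.5% → €0.043
Sourdough loaf €3.98: groceries → 0% + 0.5% transit = 0.5% → €0.0199
Cough syrup €8.84: over-the-counter medicine → 5.75% + 2.5% transit = 8.25% → €0.7293
Scented candle €22.13: other taxable items → 3% + 1% transit = 4% → €0.8852
Unrounded tax sum = €11.478575 → €11.48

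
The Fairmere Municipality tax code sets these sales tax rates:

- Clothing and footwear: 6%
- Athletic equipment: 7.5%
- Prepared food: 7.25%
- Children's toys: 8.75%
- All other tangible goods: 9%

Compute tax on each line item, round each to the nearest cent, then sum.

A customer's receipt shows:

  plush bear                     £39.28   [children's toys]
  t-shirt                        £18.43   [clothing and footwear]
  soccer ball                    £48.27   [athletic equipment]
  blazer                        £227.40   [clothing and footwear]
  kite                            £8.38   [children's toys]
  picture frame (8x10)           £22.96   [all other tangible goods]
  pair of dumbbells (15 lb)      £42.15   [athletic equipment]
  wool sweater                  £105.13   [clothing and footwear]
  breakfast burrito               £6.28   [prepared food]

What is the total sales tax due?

£34.54

Plush bear £39.28: children's toys → 8.75% → £3.44
T-shirt £18.43: clothing and footwear → 6% → £1.11
Soccer ball £48.27: athletic equipment → 7.5% → £3.62
Blazer £227.40: clothing and footwear → 6% → £13.64
Kite £8.38: children's toys → 8.75% → £0.73
Picture frame (8x10) £22.96: all other tangible goods → 9% → £2.07
Pair of dumbbells (15 lb) £42.15: athletic equipment → 7.5% → £3.16
Wool sweater £105.13: clothing and footwear → 6% → £6.31
Breakfast burrito £6.28: prepared food → 7.25% → £0.46
Total tax = £3.44 + £1.11 + £3.62 + £13.64 + £0.73 + £2.07 + £3.16 + £6.31 + £0.46 = £34.54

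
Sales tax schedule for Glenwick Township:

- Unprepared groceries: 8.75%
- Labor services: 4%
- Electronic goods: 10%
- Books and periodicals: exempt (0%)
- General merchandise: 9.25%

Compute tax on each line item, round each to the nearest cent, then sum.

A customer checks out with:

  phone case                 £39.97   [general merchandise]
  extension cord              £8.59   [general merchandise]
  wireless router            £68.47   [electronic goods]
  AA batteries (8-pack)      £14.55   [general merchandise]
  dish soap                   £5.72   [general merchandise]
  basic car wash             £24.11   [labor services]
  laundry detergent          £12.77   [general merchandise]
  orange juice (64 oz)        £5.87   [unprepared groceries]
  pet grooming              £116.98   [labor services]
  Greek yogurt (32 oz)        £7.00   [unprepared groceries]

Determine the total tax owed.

Phone case £39.97: general merchandise → 9.25% → £3.70
Extension cord £8.59: general merchandise → 9.25% → £0.79
Wireless router £68.47: electronic goods → 10% → £6.85
AA batteries (8-pack) £14.55: general merchandise → 9.25% → £1.35
Dish soap £5.72: general merchandise → 9.25% → £0.53
Basic car wash £24.11: labor services → 4% → £0.96
Laundry detergent £12.77: general merchandise → 9.25% → £1.18
Orange juice (64 oz) £5.87: unprepared groceries → 8.75% → £0.51
Pet grooming £116.98: labor services → 4% → £4.68
Greek yogurt (32 oz) £7.00: unprepared groceries → 8.75% → £0.61
Total tax = £3.70 + £0.79 + £6.85 + £1.35 + £0.53 + £0.96 + £1.18 + £0.51 + £4.68 + £0.61 = £21.16

£21.16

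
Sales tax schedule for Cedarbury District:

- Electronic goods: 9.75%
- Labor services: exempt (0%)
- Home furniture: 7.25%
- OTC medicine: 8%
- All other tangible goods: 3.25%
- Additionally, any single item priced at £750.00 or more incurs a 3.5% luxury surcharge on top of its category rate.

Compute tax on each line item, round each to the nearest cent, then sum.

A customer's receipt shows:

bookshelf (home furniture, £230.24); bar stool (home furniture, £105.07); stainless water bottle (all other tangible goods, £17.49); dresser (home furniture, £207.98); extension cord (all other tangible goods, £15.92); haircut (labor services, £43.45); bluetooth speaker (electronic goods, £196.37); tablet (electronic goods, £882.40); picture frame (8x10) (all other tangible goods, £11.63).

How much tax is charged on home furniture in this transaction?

£39.39

Bookshelf £230.24: home furniture → 7.25% → £16.69
Bar stool £105.07: home furniture → 7.25% → £7.62
Dresser £207.98: home furniture → 7.25% → £15.08
Tax on home furniture = £16.69 + £7.62 + £15.08 = £39.39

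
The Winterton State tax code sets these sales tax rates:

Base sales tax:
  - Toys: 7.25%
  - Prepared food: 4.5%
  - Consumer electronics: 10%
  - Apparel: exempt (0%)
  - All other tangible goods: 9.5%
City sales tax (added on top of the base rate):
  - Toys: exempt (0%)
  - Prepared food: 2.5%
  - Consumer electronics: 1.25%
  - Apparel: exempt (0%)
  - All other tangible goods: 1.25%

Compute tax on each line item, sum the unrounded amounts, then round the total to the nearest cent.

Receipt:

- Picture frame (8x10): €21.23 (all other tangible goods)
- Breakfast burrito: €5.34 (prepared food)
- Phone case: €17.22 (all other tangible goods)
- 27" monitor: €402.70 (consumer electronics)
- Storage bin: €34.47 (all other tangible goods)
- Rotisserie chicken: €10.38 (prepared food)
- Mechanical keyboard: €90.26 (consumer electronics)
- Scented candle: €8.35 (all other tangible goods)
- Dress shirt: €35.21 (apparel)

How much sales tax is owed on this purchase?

Picture frame (8x10) €21.23: all other tangible goods → 9.5% + 1.25% city = 10.75% → €2.282225
Breakfast burrito €5.34: prepared food → 4.5% + 2.5% city = 7% → €0.3738
Phone case €17.22: all other tangible goods → 9.5% + 1.25% city = 10.75% → €1.85115
27" monitor €402.70: consumer electronics → 10% + 1.25% city = 11.25% → €45.30375
Storage bin €34.47: all other tangible goods → 9.5% + 1.25% city = 10.75% → €3.705525
Rotisserie chicken €10.38: prepared food → 4.5% + 2.5% city = 7% → €0.7266
Mechanical keyboard €90.26: consumer electronics → 10% + 1.25% city = 11.25% → €10.15425
Scented candle €8.35: all other tangible goods → 9.5% + 1.25% city = 10.75% → €0.897625
Dress shirt €35.21: apparel → 0% + 0% city = 0% → €0.00
Unrounded tax sum = €65.294925 → €65.29

€65.29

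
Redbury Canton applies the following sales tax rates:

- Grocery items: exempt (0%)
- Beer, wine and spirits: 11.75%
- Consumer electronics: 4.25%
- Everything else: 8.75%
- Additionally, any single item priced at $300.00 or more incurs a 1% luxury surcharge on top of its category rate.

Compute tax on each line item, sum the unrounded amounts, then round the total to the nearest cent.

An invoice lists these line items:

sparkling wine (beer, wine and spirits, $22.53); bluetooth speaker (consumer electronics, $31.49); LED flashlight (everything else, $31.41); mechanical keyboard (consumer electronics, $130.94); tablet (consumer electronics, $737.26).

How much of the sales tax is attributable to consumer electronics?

$45.61

Bluetooth speaker $31.49: consumer electronics → 4.25% → $1.338325
Mechanical keyboard $130.94: consumer electronics → 4.25% → $5.56495
Tablet $737.26: consumer electronics → 4.25% + 1% surcharge = 5.25% → $38.70615
Tax on consumer electronics: unrounded sum = $45.609425 → $45.61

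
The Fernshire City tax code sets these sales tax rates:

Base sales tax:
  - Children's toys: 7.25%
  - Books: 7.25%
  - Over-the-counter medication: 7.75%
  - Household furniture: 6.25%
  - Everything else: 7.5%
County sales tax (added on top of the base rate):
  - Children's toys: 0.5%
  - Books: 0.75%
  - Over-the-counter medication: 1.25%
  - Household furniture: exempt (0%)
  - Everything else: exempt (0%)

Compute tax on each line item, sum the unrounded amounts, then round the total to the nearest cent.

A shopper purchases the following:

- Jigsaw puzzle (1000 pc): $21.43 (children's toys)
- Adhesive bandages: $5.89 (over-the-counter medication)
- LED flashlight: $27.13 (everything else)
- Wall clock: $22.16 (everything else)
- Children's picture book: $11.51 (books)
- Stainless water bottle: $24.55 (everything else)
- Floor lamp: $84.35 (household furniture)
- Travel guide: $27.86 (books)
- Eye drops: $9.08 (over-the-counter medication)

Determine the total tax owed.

Jigsaw puzzle (1000 pc) $21.43: children's toys → 7.25% + 0.5% county = 7.75% → $1.660825
Adhesive bandages $5.89: over-the-counter medication → 7.75% + 1.25% county = 9% → $0.5301
LED flashlight $27.13: everything else → 7.5% + 0% county = 7.5% → $2.03475
Wall clock $22.16: everything else → 7.5% + 0% county = 7.5% → $1.662
Children's picture book $11.51: books → 7.25% + 0.75% county = 8% → $0.9208
Stainless water bottle $24.55: everything else → 7.5% + 0% county = 7.5% → $1.84125
Floor lamp $84.35: household furniture → 6.25% + 0% county = 6.25% → $5.271875
Travel guide $27.86: books → 7.25% + 0.75% county = 8% → $2.2288
Eye drops $9.08: over-the-counter medication → 7.75% + 1.25% county = 9% → $0.8172
Unrounded tax sum = $16.9676 → $16.97

$16.97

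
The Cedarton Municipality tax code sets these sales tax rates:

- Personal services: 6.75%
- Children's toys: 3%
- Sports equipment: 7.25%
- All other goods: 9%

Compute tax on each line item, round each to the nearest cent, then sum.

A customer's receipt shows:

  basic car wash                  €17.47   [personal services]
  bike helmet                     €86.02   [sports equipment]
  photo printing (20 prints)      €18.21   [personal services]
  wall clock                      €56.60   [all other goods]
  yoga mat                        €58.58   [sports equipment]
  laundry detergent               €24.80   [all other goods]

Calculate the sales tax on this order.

Basic car wash €17.47: personal services → 6.75% → €1.18
Bike helmet €86.02: sports equipment → 7.25% → €6.24
Photo printing (20 prints) €18.21: personal services → 6.75% → €1.23
Wall clock €56.60: all other goods → 9% → €5.09
Yoga mat €58.58: sports equipment → 7.25% → €4.25
Laundry detergent €24.80: all other goods → 9% → €2.23
Total tax = €1.18 + €6.24 + €1.23 + €5.09 + €4.25 + €2.23 = €20.22

€20.22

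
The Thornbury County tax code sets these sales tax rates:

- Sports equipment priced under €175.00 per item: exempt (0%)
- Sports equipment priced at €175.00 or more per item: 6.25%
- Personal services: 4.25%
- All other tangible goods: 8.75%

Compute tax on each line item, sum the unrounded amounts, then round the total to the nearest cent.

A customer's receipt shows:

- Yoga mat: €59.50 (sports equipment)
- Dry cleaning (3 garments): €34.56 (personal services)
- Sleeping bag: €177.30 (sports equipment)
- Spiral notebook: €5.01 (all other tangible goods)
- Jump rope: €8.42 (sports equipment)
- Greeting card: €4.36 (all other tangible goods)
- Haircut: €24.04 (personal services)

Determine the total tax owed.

€14.39

Yoga mat €59.50: sports equipment, under €175.00 → 0% → €0.00
Dry cleaning (3 garments) €34.56: personal services → 4.25% → €1.4688
Sleeping bag €177.30: sports equipment, €175.00 or more → 6.25% → €11.08125
Spiral notebook €5.01: all other tangible goods → 8.75% → €0.438375
Jump rope €8.42: sports equipment, under €175.00 → 0% → €0.00
Greeting card €4.36: all other tangible goods → 8.75% → €0.3815
Haircut €24.04: personal services → 4.25% → €1.0217
Unrounded tax sum = €14.391625 → €14.39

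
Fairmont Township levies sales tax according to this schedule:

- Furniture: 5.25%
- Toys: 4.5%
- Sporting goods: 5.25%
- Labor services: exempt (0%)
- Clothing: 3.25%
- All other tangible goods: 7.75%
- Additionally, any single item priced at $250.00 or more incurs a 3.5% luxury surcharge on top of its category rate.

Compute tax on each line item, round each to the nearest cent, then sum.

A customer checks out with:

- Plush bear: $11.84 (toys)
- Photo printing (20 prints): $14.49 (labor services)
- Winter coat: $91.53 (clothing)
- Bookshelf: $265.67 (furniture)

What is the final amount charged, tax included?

Plush bear $11.84: toys → 4.5% → $0.53
Photo printing (20 prints) $14.49: labor services → 0% → $0.00
Winter coat $91.53: clothing → 3.25% → $2.97
Bookshelf $265.67: furniture → 5.25% + 3.5% surcharge = 8.75% → $23.25
Subtotal = $383.53; tax = $26.75; total due = $410.28

$410.28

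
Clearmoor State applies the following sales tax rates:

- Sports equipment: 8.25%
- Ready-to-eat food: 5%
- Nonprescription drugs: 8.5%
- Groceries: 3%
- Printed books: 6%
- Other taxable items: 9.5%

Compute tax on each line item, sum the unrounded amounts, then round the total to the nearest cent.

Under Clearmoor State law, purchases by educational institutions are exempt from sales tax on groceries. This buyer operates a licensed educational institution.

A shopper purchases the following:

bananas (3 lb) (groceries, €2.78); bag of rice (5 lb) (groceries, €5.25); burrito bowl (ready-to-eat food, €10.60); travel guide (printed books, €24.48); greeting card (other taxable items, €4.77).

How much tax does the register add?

Bananas (3 lb) €2.78: groceries, buyer-exempt → 0% → €0.00
Bag of rice (5 lb) €5.25: groceries, buyer-exempt → 0% → €0.00
Burrito bowl €10.60: ready-to-eat food → 5% → €0.53
Travel guide €24.48: printed books → 6% → €1.4688
Greeting card €4.77: other taxable items → 9.5% → €0.45315
Unrounded tax sum = €2.45195 → €2.45

€2.45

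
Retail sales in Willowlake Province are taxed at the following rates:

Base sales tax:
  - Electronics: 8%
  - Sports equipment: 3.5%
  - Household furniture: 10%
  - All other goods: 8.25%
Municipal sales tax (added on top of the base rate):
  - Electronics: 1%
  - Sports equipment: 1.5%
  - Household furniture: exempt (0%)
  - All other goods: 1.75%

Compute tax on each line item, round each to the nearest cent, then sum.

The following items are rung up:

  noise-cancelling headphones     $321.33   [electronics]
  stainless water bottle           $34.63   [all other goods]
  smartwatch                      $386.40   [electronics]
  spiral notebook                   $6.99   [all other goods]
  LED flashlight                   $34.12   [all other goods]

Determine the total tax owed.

Noise-cancelling headphones $321.33: electronics → 8% + 1% municipal = 9% → $28.92
Stainless water bottle $34.63: all other goods → 8.25% + 1.75% municipal = 10% → $3.46
Smartwatch $386.40: electronics → 8% + 1% municipal = 9% → $34.78
Spiral notebook $6.99: all other goods → 8.25% + 1.75% municipal = 10% → $0.70
LED flashlight $34.12: all other goods → 8.25% + 1.75% municipal = 10% → $3.41
Total tax = $28.92 + $3.46 + $34.78 + $0.70 + $3.41 = $71.27

$71.27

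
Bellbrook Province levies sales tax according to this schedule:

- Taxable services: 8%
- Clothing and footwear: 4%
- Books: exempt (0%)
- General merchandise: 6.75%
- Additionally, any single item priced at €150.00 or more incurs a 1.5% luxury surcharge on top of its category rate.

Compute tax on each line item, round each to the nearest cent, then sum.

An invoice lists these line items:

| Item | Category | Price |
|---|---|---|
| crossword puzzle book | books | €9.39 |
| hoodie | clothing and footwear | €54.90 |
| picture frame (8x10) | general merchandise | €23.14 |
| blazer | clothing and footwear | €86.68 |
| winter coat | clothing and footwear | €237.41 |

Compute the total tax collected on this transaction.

Crossword puzzle book €9.39: books → 0% → €0.00
Hoodie €54.90: clothing and footwear → 4% → €2.20
Picture frame (8x10) €23.14: general merchandise → 6.75% → €1.56
Blazer €86.68: clothing and footwear → 4% → €3.47
Winter coat €237.41: clothing and footwear → 4% + 1.5% surcharge = 5.5% → €13.06
Total tax = €2.20 + €1.56 + €3.47 + €13.06 = €20.29

€20.29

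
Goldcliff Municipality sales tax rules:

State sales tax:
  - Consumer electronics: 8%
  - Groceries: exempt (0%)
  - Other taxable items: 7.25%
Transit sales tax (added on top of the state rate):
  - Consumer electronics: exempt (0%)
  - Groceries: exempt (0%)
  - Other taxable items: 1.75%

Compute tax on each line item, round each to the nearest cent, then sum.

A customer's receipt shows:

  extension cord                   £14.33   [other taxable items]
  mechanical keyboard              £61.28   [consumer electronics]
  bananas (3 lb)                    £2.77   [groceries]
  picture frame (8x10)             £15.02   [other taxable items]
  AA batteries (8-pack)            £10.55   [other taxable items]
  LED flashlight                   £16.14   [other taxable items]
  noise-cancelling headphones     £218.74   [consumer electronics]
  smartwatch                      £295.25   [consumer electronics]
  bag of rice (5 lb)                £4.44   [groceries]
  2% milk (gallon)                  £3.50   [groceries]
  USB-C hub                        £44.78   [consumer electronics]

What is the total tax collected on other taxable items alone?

Extension cord £14.33: other taxable items → 7.25% + 1.75% transit = 9% → £1.29
Picture frame (8x10) £15.02: other taxable items → 7.25% + 1.75% transit = 9% → £1.35
AA batteries (8-pack) £10.55: other taxable items → 7.25% + 1.75% transit = 9% → £0.95
LED flashlight £16.14: other taxable items → 7.25% + 1.75% transit = 9% → £1.45
Tax on other taxable items = £1.29 + £1.35 + £0.95 + £1.45 = £5.04

£5.04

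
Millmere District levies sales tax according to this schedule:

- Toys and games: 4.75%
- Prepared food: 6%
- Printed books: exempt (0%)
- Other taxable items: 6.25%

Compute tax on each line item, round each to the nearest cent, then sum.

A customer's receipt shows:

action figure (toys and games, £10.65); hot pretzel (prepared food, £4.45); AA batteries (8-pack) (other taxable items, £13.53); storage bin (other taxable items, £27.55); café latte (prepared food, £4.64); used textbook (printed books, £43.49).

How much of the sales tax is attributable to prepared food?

Hot pretzel £4.45: prepared food → 6% → £0.27
Café latte £4.64: prepared food → 6% → £0.28
Tax on prepared food = £0.27 + £0.28 = £0.55

£0.55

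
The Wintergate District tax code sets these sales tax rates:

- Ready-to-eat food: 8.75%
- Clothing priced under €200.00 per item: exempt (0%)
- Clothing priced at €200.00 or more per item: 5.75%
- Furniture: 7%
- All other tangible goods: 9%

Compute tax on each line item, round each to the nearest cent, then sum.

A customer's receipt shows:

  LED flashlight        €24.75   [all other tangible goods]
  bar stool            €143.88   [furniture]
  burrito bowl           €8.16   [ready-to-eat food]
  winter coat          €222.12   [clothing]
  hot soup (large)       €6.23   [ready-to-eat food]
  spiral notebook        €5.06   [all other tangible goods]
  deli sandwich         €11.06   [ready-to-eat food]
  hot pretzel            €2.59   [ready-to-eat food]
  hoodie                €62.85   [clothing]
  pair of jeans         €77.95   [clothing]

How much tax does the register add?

€27.99

LED flashlight €24.75: all other tangible goods → 9% → €2.23
Bar stool €143.88: furniture → 7% → €10.07
Burrito bowl €8.16: ready-to-eat food → 8.75% → €0.71
Winter coat €222.12: clothing, €200.00 or more → 5.75% → €12.77
Hot soup (large) €6.23: ready-to-eat food → 8.75% → €0.55
Spiral notebook €5.06: all other tangible goods → 9% → €0.46
Deli sandwich €11.06: ready-to-eat food → 8.75% → €0.97
Hot pretzel €2.59: ready-to-eat food → 8.75% → €0.23
Hoodie €62.85: clothing, under €200.00 → 0% → €0.00
Pair of jeans €77.95: clothing, under €200.00 → 0% → €0.00
Total tax = €2.23 + €10.07 + €0.71 + €12.77 + €0.55 + €0.46 + €0.97 + €0.23 = €27.99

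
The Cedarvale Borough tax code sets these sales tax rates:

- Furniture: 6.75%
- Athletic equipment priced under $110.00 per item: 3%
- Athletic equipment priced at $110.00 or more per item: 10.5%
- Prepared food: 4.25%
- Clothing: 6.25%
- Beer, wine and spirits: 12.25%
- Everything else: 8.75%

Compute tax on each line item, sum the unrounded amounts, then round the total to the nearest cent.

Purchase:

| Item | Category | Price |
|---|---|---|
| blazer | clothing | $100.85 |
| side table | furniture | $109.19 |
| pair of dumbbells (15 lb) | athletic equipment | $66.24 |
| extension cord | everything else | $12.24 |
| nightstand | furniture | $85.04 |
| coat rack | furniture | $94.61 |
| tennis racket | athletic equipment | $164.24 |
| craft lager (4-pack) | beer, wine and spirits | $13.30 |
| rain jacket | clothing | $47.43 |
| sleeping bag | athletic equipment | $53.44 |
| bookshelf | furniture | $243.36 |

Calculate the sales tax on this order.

$68.73

Blazer $100.85: clothing → 6.25% → $6.303125
Side table $109.19: furniture → 6.75% → $7.370325
Pair of dumbbells (15 lb) $66.24: athletic equipment, under $110.00 → 3% → $1.9872
Extension cord $12.24: everything else → 8.75% → $1.071
Nightstand $85.04: furniture → 6.75% → $5.7402
Coat rack $94.61: furniture → 6.75% → $6.386175
Tennis racket $164.24: athletic equipment, $110.00 or more → 10.5% → $17.2452
Craft lager (4-pack) $13.30: beer, wine and spirits → 12.25% → $1.62925
Rain jacket $47.43: clothing → 6.25% → $2.964375
Sleeping bag $53.44: athletic equipment, under $110.00 → 3% → $1.6032
Bookshelf $243.36: furniture → 6.75% → $16.4268
Unrounded tax sum = $68.72685 → $68.73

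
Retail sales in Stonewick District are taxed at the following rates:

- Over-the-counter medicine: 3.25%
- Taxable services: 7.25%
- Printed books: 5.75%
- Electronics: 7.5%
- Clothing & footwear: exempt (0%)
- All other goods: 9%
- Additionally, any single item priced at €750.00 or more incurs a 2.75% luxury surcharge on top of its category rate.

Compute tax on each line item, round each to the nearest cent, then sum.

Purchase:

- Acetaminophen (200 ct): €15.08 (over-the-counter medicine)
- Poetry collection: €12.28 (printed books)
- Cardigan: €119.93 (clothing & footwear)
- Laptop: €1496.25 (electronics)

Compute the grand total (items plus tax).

€1798.11

Acetaminophen (200 ct) €15.08: over-the-counter medicine → 3.25% → €0.49
Poetry collection €12.28: printed books → 5.75% → €0.71
Cardigan €119.93: clothing & footwear → 0% → €0.00
Laptop €1496.25: electronics → 7.5% + 2.75% surcharge = 10.25% → €153.37
Subtotal = €1643.54; tax = €154.57; total due = €1798.11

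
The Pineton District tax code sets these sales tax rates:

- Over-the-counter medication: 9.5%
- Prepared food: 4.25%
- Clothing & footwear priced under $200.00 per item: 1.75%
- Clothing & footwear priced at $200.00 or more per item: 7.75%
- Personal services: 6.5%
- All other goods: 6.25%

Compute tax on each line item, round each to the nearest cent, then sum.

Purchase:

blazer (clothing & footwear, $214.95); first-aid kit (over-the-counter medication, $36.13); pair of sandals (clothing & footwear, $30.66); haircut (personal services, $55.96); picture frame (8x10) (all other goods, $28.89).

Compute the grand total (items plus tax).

$392.67

Blazer $214.95: clothing & footwear, $200.00 or more → 7.75% → $16.66
First-aid kit $36.13: over-the-counter medication → 9.5% → $3.43
Pair of sandals $30.66: clothing & footwear, under $200.00 → 1.75% → $0.54
Haircut $55.96: personal services → 6.5% → $3.64
Picture frame (8x10) $28.89: all other goods → 6.25% → $1.81
Subtotal = $366.59; tax = $26.08; total due = $392.67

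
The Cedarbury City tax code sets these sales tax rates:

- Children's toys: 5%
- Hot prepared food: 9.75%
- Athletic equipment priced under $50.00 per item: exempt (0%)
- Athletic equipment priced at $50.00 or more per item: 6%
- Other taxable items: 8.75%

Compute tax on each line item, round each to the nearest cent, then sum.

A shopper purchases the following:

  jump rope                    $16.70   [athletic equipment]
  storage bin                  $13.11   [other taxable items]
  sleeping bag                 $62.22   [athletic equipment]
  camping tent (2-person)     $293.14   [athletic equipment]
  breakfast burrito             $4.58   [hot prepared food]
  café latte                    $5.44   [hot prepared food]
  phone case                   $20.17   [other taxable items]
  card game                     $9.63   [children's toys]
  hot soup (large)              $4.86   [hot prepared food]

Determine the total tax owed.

Jump rope $16.70: athletic equipment, under $50.00 → 0% → $0.00
Storage bin $13.11: other taxable items → 8.75% → $1.15
Sleeping bag $62.22: athletic equipment, $50.00 or more → 6% → $3.73
Camping tent (2-person) $293.14: athletic equipment, $50.00 or more → 6% → $17.59
Breakfast burrito $4.58: hot prepared food → 9.75% → $0.45
Café latte $5.44: hot prepared food → 9.75% → $0.53
Phone case $20.17: other taxable items → 8.75% → $1.76
Card game $9.63: children's toys → 5% → $0.48
Hot soup (large) $4.86: hot prepared food → 9.75% → $0.47
Total tax = $1.15 + $3.73 + $17.59 + $0.45 + $0.53 + $1.76 + $0.48 + $0.47 = $26.16

$26.16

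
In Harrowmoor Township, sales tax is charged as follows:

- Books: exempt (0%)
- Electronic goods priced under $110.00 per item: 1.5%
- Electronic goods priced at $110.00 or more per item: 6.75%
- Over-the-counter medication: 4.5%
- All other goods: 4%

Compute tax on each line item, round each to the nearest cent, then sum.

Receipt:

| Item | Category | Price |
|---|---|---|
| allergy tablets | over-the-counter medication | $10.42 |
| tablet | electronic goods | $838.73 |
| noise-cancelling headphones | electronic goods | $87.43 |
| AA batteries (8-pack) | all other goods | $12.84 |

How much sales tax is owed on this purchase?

Allergy tablets $10.42: over-the-counter medication → 4.5% → $0.47
Tablet $838.73: electronic goods, $110.00 or more → 6.75% → $56.61
Noise-cancelling headphones $87.43: electronic goods, under $110.00 → 1.5% → $1.31
AA batteries (8-pack) $12.84: all other goods → 4% → $0.51
Total tax = $0.47 + $56.61 + $1.31 + $0.51 = $58.90

$58.90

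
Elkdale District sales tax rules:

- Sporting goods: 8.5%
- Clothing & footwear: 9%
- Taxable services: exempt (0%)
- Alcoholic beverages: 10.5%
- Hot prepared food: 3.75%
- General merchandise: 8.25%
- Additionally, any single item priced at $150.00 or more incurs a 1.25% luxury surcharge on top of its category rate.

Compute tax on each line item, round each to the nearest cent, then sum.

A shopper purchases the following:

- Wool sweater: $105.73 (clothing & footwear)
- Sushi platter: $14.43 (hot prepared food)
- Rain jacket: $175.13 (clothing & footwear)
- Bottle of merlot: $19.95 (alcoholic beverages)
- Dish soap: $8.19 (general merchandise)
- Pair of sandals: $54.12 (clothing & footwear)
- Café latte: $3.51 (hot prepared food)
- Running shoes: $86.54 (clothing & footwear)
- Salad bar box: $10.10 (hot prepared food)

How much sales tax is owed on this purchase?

Wool sweater $105.73: clothing & footwear → 9% → $9.52
Sushi platter $14.43: hot prepared food → 3.75% → $0.54
Rain jacket $175.13: clothing & footwear → 9% + 1.25% surcharge = 10.25% → $17.95
Bottle of merlot $19.95: alcoholic beverages → 10.5% → $2.09
Dish soap $8.19: general merchandise → 8.25% → $0.68
Pair of sandals $54.12: clothing & footwear → 9% → $4.87
Café latte $3.51: hot prepared food → 3.75% → $0.13
Running shoes $86.54: clothing & footwear → 9% → $7.79
Salad bar box $10.10: hot prepared food → 3.75% → $0.38
Total tax = $9.52 + $0.54 + $17.95 + $2.09 + $0.68 + $4.87 + $0.13 + $7.79 + $0.38 = $43.95

$43.95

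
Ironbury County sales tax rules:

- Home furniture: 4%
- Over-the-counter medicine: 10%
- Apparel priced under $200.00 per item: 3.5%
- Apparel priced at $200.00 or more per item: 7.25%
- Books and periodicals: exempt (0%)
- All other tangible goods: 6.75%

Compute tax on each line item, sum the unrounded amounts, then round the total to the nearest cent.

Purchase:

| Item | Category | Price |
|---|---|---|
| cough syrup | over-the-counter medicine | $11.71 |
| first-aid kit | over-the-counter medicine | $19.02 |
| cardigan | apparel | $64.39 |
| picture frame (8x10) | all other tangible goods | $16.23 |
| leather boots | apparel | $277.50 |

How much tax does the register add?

Cough syrup $11.71: over-the-counter medicine → 10% → $1.171
First-aid kit $19.02: over-the-counter medicine → 10% → $1.902
Cardigan $64.39: apparel, under $200.00 → 3.5% → $2.25365
Picture frame (8x10) $16.23: all other tangible goods → 6.75% → $1.095525
Leather boots $277.50: apparel, $200.00 or more → 7.25% → $20.11875
Unrounded tax sum = $26.540925 → $26.54

$26.54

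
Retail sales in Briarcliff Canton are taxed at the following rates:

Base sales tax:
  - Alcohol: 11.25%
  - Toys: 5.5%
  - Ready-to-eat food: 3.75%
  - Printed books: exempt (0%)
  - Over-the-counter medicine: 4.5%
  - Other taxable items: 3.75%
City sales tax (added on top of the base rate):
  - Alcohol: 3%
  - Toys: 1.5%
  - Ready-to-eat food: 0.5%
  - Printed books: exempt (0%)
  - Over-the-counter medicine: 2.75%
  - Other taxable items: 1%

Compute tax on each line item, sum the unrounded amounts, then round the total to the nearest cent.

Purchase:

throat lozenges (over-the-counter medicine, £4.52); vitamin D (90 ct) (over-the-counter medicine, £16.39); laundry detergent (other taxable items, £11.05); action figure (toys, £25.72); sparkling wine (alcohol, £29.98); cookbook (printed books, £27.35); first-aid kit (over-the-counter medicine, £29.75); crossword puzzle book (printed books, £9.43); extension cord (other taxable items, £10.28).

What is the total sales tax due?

Throat lozenges £4.52: over-the-counter medicine → 4.5% + 2.75% city = 7.25% → £0.3277
Vitamin D (90 ct) £16.39: over-the-counter medicine → 4.5% + 2.75% city = 7.25% → £1.188275
Laundry detergent £11.05: other taxable items → 3.75% + 1% city = 4.75% → £0.524875
Action figure £25.72: toys → 5.5% + 1.5% city = 7% → £1.8004
Sparkling wine £29.98: alcohol → 11.25% + 3% city = 14.25% → £4.27215
Cookbook £27.35: printed books → 0% + 0% city = 0% → £0.00
First-aid kit £29.75: over-the-counter medicine → 4.5% + 2.75% city = 7.25% → £2.156875
Crossword puzzle book £9.43: printed books → 0% + 0% city = 0% → £0.00
Extension cord £10.28: other taxable items → 3.75% + 1% city = 4.75% → £0.4883
Unrounded tax sum = £10.758575 → £10.76

£10.76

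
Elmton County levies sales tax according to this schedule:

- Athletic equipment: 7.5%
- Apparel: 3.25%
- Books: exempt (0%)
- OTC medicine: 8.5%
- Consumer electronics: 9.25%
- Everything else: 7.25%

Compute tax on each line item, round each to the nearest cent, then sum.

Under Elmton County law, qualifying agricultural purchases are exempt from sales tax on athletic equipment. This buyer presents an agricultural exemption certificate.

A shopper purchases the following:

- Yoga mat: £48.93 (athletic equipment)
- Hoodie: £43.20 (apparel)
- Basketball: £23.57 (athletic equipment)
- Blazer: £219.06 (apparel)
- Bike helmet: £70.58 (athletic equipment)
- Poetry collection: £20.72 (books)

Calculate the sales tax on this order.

Yoga mat £48.93: athletic equipment, buyer-exempt → 0% → £0.00
Hoodie £43.20: apparel → 3.25% → £1.40
Basketball £23.57: athletic equipment, buyer-exempt → 0% → £0.00
Blazer £219.06: apparel → 3.25% → £7.12
Bike helmet £70.58: athletic equipment, buyer-exempt → 0% → £0.00
Poetry collection £20.72: books → 0% → £0.00
Total tax = £1.40 + £7.12 = £8.52

£8.52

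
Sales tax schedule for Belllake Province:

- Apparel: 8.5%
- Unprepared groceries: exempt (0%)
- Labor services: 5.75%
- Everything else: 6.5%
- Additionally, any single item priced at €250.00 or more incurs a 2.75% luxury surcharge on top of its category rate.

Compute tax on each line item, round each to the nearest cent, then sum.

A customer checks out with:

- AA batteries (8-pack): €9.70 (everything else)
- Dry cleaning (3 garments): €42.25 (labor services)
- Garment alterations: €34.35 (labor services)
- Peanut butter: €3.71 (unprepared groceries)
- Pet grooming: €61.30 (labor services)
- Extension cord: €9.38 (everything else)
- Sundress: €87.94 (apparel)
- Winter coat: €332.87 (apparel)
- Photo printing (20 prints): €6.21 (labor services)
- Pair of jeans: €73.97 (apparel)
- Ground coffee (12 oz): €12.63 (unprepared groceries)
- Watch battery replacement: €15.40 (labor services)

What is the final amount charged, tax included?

€751.34

AA batteries (8-pack) €9.70: everything else → 6.5% → €0.63
Dry cleaning (3 garments) €42.25: labor services → 5.75% → €2.43
Garment alterations €34.35: labor services → 5.75% → €1.98
Peanut butter €3.71: unprepared groceries → 0% → €0.00
Pet grooming €61.30: labor services → 5.75% → €3.52
Extension cord €9.38: everything else → 6.5% → €0.61
Sundress €87.94: apparel → 8.5% → €7.47
Winter coat €332.87: apparel → 8.5% + 2.75% surcharge = 11.25% → €37.45
Photo printing (20 prints) €6.21: labor services → 5.75% → €0.36
Pair of jeans €73.97: apparel → 8.5% → €6.29
Ground coffee (12 oz) €12.63: unprepared groceries → 0% → €0.00
Watch battery replacement €15.40: labor services → 5.75% → €0.89
Subtotal = €689.71; tax = €61.63; total due = €751.34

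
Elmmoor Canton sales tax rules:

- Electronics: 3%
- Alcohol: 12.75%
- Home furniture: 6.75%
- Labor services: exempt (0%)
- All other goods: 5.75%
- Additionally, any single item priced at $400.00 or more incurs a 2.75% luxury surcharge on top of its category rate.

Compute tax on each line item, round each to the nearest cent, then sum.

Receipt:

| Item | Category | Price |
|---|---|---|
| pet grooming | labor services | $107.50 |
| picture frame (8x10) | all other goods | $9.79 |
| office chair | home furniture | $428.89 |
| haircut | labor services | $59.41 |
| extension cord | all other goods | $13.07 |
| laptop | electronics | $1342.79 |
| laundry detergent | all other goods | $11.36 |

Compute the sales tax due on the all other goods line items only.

Picture frame (8x10) $9.79: all other goods → 5.75% → $0.56
Extension cord $13.07: all other goods → 5.75% → $0.75
Laundry detergent $11.36: all other goods → 5.75% → $0.65
Tax on all other goods = $0.56 + $0.75 + $0.65 = $1.96

$1.96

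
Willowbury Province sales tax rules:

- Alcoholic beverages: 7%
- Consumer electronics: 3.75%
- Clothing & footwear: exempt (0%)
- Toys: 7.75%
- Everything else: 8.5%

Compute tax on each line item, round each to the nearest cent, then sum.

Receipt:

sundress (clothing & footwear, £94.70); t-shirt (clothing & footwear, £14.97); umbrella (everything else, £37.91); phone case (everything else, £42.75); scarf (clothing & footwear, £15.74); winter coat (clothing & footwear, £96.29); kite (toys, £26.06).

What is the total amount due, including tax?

£337.29

Sundress £94.70: clothing & footwear → 0% → £0.00
T-shirt £14.97: clothing & footwear → 0% → £0.00
Umbrella £37.91: everything else → 8.5% → £3.22
Phone case £42.75: everything else → 8.5% → £3.63
Scarf £15.74: clothing & footwear → 0% → £0.00
Winter coat £96.29: clothing & footwear → 0% → £0.00
Kite £26.06: toys → 7.75% → £2.02
Subtotal = £328.42; tax = £8.87; total due = £337.29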